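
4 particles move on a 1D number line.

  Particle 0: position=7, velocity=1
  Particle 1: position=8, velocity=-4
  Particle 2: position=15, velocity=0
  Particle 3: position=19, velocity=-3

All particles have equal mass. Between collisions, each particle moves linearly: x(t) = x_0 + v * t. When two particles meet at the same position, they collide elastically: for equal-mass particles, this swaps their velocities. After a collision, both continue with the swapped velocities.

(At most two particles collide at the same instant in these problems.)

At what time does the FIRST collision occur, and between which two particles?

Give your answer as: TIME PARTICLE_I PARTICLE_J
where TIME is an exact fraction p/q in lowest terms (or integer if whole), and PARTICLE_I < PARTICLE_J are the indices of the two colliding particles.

Answer: 1/5 0 1

Derivation:
Pair (0,1): pos 7,8 vel 1,-4 -> gap=1, closing at 5/unit, collide at t=1/5
Pair (1,2): pos 8,15 vel -4,0 -> not approaching (rel speed -4 <= 0)
Pair (2,3): pos 15,19 vel 0,-3 -> gap=4, closing at 3/unit, collide at t=4/3
Earliest collision: t=1/5 between 0 and 1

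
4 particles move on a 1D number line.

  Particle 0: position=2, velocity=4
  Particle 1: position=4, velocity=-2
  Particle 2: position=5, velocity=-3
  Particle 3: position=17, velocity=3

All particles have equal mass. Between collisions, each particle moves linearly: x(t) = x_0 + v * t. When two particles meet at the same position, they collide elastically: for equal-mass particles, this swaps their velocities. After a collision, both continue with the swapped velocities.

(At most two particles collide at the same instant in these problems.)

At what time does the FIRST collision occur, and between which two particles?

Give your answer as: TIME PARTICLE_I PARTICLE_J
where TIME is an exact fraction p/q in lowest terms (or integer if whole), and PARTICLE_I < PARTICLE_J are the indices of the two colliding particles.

Pair (0,1): pos 2,4 vel 4,-2 -> gap=2, closing at 6/unit, collide at t=1/3
Pair (1,2): pos 4,5 vel -2,-3 -> gap=1, closing at 1/unit, collide at t=1
Pair (2,3): pos 5,17 vel -3,3 -> not approaching (rel speed -6 <= 0)
Earliest collision: t=1/3 between 0 and 1

Answer: 1/3 0 1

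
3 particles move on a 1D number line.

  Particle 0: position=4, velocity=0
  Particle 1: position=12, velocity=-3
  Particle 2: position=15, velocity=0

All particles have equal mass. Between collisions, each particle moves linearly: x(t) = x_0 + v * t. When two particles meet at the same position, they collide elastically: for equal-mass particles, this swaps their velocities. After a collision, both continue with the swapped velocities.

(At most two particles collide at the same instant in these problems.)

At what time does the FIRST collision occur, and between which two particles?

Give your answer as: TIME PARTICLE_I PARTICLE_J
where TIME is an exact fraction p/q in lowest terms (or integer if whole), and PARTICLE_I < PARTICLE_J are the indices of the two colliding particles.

Answer: 8/3 0 1

Derivation:
Pair (0,1): pos 4,12 vel 0,-3 -> gap=8, closing at 3/unit, collide at t=8/3
Pair (1,2): pos 12,15 vel -3,0 -> not approaching (rel speed -3 <= 0)
Earliest collision: t=8/3 between 0 and 1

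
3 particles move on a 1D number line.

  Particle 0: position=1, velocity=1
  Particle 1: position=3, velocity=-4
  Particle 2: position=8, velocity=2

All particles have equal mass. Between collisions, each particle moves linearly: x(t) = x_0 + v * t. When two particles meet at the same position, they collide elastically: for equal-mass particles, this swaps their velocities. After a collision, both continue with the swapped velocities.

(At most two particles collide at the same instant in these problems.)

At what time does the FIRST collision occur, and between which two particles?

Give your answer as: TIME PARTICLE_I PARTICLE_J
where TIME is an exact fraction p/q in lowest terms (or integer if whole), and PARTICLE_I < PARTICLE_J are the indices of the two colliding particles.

Answer: 2/5 0 1

Derivation:
Pair (0,1): pos 1,3 vel 1,-4 -> gap=2, closing at 5/unit, collide at t=2/5
Pair (1,2): pos 3,8 vel -4,2 -> not approaching (rel speed -6 <= 0)
Earliest collision: t=2/5 between 0 and 1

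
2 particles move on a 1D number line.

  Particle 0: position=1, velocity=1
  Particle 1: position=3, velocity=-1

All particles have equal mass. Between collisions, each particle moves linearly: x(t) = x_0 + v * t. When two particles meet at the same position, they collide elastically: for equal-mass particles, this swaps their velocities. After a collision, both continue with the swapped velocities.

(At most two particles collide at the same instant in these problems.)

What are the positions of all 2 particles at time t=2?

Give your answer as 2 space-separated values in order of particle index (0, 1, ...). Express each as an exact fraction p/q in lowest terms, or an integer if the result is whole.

Answer: 1 3

Derivation:
Collision at t=1: particles 0 and 1 swap velocities; positions: p0=2 p1=2; velocities now: v0=-1 v1=1
Advance to t=2 (no further collisions before then); velocities: v0=-1 v1=1; positions = 1 3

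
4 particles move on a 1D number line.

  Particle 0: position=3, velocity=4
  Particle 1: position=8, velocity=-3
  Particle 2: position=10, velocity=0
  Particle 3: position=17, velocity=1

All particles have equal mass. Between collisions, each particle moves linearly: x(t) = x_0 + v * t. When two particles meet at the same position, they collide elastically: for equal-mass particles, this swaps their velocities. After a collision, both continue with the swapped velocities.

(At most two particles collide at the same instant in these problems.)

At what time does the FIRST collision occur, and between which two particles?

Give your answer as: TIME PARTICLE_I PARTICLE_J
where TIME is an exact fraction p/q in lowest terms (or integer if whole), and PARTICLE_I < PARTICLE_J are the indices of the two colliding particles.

Answer: 5/7 0 1

Derivation:
Pair (0,1): pos 3,8 vel 4,-3 -> gap=5, closing at 7/unit, collide at t=5/7
Pair (1,2): pos 8,10 vel -3,0 -> not approaching (rel speed -3 <= 0)
Pair (2,3): pos 10,17 vel 0,1 -> not approaching (rel speed -1 <= 0)
Earliest collision: t=5/7 between 0 and 1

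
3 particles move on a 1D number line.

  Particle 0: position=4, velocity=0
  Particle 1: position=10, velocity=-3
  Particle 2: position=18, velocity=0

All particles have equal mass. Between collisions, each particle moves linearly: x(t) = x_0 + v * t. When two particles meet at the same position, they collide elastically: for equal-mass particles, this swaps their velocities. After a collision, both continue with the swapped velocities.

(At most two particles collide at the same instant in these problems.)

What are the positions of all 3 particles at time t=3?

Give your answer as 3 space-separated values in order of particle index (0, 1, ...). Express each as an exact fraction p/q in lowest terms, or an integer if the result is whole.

Collision at t=2: particles 0 and 1 swap velocities; positions: p0=4 p1=4 p2=18; velocities now: v0=-3 v1=0 v2=0
Advance to t=3 (no further collisions before then); velocities: v0=-3 v1=0 v2=0; positions = 1 4 18

Answer: 1 4 18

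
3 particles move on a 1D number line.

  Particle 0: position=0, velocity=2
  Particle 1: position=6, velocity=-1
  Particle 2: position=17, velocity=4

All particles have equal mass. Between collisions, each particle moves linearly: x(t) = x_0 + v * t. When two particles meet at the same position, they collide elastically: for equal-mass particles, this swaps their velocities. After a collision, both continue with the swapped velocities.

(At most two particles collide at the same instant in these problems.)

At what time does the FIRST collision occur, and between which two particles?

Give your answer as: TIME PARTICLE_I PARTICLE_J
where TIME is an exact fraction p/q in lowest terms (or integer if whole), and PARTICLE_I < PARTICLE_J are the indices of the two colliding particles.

Pair (0,1): pos 0,6 vel 2,-1 -> gap=6, closing at 3/unit, collide at t=2
Pair (1,2): pos 6,17 vel -1,4 -> not approaching (rel speed -5 <= 0)
Earliest collision: t=2 between 0 and 1

Answer: 2 0 1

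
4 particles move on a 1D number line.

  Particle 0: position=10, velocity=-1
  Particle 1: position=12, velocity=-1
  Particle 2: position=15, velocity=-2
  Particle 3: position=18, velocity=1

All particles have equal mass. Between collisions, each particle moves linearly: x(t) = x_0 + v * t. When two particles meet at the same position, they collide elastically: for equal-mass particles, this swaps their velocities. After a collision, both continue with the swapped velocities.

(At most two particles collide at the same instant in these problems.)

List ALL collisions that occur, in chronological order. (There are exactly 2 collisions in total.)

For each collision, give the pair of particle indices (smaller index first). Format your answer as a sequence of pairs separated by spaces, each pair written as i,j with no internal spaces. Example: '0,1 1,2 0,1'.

Collision at t=3: particles 1 and 2 swap velocities; positions: p0=7 p1=9 p2=9 p3=21; velocities now: v0=-1 v1=-2 v2=-1 v3=1
Collision at t=5: particles 0 and 1 swap velocities; positions: p0=5 p1=5 p2=7 p3=23; velocities now: v0=-2 v1=-1 v2=-1 v3=1

Answer: 1,2 0,1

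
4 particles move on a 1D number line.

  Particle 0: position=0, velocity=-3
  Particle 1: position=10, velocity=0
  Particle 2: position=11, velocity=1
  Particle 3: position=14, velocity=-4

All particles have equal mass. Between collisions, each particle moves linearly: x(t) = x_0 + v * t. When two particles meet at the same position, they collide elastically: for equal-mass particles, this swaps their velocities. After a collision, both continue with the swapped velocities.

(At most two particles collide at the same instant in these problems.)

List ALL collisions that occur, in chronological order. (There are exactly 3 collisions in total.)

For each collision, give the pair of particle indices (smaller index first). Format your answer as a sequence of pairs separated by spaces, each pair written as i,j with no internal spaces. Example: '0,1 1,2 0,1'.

Collision at t=3/5: particles 2 and 3 swap velocities; positions: p0=-9/5 p1=10 p2=58/5 p3=58/5; velocities now: v0=-3 v1=0 v2=-4 v3=1
Collision at t=1: particles 1 and 2 swap velocities; positions: p0=-3 p1=10 p2=10 p3=12; velocities now: v0=-3 v1=-4 v2=0 v3=1
Collision at t=14: particles 0 and 1 swap velocities; positions: p0=-42 p1=-42 p2=10 p3=25; velocities now: v0=-4 v1=-3 v2=0 v3=1

Answer: 2,3 1,2 0,1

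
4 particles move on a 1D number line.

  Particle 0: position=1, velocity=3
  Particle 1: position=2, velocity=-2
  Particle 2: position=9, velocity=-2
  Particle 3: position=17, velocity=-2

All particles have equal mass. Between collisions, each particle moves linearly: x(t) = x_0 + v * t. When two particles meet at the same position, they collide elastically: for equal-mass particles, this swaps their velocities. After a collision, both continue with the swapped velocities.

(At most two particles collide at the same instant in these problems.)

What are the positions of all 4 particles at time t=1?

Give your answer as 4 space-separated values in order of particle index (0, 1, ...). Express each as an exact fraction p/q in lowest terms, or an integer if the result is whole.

Collision at t=1/5: particles 0 and 1 swap velocities; positions: p0=8/5 p1=8/5 p2=43/5 p3=83/5; velocities now: v0=-2 v1=3 v2=-2 v3=-2
Advance to t=1 (no further collisions before then); velocities: v0=-2 v1=3 v2=-2 v3=-2; positions = 0 4 7 15

Answer: 0 4 7 15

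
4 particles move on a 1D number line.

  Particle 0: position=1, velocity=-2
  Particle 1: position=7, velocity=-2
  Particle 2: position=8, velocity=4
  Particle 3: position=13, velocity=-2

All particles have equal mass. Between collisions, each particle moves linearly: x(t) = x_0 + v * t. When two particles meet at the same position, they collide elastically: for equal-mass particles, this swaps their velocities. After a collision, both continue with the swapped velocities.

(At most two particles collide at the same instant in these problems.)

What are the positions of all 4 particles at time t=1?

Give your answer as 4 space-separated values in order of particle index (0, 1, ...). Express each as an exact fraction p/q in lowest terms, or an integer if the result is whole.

Answer: -1 5 11 12

Derivation:
Collision at t=5/6: particles 2 and 3 swap velocities; positions: p0=-2/3 p1=16/3 p2=34/3 p3=34/3; velocities now: v0=-2 v1=-2 v2=-2 v3=4
Advance to t=1 (no further collisions before then); velocities: v0=-2 v1=-2 v2=-2 v3=4; positions = -1 5 11 12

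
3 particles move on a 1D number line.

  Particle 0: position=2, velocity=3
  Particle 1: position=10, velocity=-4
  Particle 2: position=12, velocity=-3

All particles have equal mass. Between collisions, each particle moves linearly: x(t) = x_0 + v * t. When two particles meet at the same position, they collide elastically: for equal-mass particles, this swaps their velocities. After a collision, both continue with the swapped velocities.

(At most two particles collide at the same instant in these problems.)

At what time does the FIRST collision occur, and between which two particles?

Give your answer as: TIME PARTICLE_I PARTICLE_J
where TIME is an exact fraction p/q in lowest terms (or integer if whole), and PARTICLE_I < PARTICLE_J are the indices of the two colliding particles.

Answer: 8/7 0 1

Derivation:
Pair (0,1): pos 2,10 vel 3,-4 -> gap=8, closing at 7/unit, collide at t=8/7
Pair (1,2): pos 10,12 vel -4,-3 -> not approaching (rel speed -1 <= 0)
Earliest collision: t=8/7 between 0 and 1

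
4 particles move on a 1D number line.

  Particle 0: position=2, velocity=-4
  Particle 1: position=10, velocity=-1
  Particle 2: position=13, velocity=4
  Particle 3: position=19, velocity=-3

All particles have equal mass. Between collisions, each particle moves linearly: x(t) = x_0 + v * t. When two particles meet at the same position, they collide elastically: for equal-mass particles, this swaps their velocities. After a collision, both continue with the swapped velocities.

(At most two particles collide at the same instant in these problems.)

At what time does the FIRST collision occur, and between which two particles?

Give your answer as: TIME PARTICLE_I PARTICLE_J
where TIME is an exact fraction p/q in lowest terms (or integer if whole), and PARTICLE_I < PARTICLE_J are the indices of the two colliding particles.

Pair (0,1): pos 2,10 vel -4,-1 -> not approaching (rel speed -3 <= 0)
Pair (1,2): pos 10,13 vel -1,4 -> not approaching (rel speed -5 <= 0)
Pair (2,3): pos 13,19 vel 4,-3 -> gap=6, closing at 7/unit, collide at t=6/7
Earliest collision: t=6/7 between 2 and 3

Answer: 6/7 2 3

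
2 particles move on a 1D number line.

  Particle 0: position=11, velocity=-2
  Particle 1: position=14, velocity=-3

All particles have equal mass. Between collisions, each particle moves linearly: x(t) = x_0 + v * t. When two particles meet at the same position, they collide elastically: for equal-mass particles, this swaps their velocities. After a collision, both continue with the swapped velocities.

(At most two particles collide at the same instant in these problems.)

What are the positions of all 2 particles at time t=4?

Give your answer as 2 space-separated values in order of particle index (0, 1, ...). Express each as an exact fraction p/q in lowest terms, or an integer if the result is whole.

Collision at t=3: particles 0 and 1 swap velocities; positions: p0=5 p1=5; velocities now: v0=-3 v1=-2
Advance to t=4 (no further collisions before then); velocities: v0=-3 v1=-2; positions = 2 3

Answer: 2 3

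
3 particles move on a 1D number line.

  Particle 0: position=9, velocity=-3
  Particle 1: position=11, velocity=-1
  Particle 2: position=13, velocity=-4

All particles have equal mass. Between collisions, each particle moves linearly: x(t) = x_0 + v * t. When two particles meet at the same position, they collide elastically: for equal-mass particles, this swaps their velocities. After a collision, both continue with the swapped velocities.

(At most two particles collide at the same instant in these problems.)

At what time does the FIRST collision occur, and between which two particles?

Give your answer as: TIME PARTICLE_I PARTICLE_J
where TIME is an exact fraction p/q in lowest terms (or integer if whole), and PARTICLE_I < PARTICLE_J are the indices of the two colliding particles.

Answer: 2/3 1 2

Derivation:
Pair (0,1): pos 9,11 vel -3,-1 -> not approaching (rel speed -2 <= 0)
Pair (1,2): pos 11,13 vel -1,-4 -> gap=2, closing at 3/unit, collide at t=2/3
Earliest collision: t=2/3 between 1 and 2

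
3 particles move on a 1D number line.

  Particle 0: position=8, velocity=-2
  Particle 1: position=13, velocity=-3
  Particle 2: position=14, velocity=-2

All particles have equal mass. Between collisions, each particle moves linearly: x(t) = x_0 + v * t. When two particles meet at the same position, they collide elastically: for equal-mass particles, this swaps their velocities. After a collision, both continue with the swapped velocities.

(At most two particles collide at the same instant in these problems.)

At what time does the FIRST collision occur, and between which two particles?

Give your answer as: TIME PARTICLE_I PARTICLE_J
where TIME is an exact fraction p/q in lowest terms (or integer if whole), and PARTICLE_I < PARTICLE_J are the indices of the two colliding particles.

Answer: 5 0 1

Derivation:
Pair (0,1): pos 8,13 vel -2,-3 -> gap=5, closing at 1/unit, collide at t=5
Pair (1,2): pos 13,14 vel -3,-2 -> not approaching (rel speed -1 <= 0)
Earliest collision: t=5 between 0 and 1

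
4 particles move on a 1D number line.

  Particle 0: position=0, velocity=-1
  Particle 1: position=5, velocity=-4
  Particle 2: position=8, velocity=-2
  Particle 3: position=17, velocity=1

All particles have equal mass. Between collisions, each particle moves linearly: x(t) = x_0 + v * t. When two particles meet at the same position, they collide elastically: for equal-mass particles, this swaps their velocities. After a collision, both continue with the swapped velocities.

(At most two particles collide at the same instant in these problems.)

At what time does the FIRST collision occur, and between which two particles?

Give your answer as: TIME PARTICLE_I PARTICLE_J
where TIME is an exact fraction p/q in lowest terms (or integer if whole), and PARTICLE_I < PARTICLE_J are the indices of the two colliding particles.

Pair (0,1): pos 0,5 vel -1,-4 -> gap=5, closing at 3/unit, collide at t=5/3
Pair (1,2): pos 5,8 vel -4,-2 -> not approaching (rel speed -2 <= 0)
Pair (2,3): pos 8,17 vel -2,1 -> not approaching (rel speed -3 <= 0)
Earliest collision: t=5/3 between 0 and 1

Answer: 5/3 0 1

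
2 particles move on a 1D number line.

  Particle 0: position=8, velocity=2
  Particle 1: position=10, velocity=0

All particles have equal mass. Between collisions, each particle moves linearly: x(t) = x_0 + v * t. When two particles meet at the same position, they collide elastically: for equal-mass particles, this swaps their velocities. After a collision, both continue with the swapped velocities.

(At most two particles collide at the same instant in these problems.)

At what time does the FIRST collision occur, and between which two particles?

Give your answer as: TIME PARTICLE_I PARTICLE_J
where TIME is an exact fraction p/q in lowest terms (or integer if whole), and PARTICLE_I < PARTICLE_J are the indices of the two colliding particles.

Answer: 1 0 1

Derivation:
Pair (0,1): pos 8,10 vel 2,0 -> gap=2, closing at 2/unit, collide at t=1
Earliest collision: t=1 between 0 and 1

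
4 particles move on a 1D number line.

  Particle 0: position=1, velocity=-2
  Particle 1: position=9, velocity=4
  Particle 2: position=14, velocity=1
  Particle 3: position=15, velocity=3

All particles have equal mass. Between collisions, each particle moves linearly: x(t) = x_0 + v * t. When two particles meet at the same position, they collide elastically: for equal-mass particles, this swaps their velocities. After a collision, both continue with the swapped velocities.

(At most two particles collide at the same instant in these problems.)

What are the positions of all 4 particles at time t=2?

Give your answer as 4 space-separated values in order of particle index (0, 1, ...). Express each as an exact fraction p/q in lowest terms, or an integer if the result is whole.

Answer: -3 16 17 21

Derivation:
Collision at t=5/3: particles 1 and 2 swap velocities; positions: p0=-7/3 p1=47/3 p2=47/3 p3=20; velocities now: v0=-2 v1=1 v2=4 v3=3
Advance to t=2 (no further collisions before then); velocities: v0=-2 v1=1 v2=4 v3=3; positions = -3 16 17 21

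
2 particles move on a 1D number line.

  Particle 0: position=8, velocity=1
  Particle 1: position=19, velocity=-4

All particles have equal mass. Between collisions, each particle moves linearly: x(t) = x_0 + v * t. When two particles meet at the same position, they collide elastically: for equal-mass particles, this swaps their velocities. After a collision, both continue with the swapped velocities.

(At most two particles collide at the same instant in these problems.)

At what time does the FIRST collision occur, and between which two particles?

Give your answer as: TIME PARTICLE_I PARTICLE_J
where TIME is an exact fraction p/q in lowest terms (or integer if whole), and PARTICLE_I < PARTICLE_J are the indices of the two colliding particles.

Answer: 11/5 0 1

Derivation:
Pair (0,1): pos 8,19 vel 1,-4 -> gap=11, closing at 5/unit, collide at t=11/5
Earliest collision: t=11/5 between 0 and 1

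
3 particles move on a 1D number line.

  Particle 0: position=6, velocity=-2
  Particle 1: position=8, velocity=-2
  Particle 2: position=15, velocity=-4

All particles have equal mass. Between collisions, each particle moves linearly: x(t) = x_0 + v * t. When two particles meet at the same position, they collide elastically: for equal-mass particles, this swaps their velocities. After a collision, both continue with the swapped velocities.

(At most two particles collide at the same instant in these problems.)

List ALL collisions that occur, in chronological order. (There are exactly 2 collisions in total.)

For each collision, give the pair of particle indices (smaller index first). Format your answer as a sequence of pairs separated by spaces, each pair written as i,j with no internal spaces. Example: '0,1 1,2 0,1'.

Answer: 1,2 0,1

Derivation:
Collision at t=7/2: particles 1 and 2 swap velocities; positions: p0=-1 p1=1 p2=1; velocities now: v0=-2 v1=-4 v2=-2
Collision at t=9/2: particles 0 and 1 swap velocities; positions: p0=-3 p1=-3 p2=-1; velocities now: v0=-4 v1=-2 v2=-2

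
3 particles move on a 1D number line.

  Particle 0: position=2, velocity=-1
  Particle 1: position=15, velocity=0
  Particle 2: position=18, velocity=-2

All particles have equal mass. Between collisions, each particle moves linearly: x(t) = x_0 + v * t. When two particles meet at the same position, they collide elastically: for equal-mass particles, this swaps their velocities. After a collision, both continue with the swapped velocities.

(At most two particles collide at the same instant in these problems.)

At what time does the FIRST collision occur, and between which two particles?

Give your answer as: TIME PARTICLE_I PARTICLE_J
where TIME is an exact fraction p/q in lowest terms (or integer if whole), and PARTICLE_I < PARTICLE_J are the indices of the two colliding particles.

Pair (0,1): pos 2,15 vel -1,0 -> not approaching (rel speed -1 <= 0)
Pair (1,2): pos 15,18 vel 0,-2 -> gap=3, closing at 2/unit, collide at t=3/2
Earliest collision: t=3/2 between 1 and 2

Answer: 3/2 1 2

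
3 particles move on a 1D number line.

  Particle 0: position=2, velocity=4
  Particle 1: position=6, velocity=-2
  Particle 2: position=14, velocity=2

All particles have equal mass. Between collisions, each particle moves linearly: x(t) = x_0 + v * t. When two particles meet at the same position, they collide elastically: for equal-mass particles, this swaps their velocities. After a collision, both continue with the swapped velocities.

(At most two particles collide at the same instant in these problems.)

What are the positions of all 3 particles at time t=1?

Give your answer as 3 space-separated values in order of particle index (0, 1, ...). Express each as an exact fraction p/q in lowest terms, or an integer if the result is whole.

Answer: 4 6 16

Derivation:
Collision at t=2/3: particles 0 and 1 swap velocities; positions: p0=14/3 p1=14/3 p2=46/3; velocities now: v0=-2 v1=4 v2=2
Advance to t=1 (no further collisions before then); velocities: v0=-2 v1=4 v2=2; positions = 4 6 16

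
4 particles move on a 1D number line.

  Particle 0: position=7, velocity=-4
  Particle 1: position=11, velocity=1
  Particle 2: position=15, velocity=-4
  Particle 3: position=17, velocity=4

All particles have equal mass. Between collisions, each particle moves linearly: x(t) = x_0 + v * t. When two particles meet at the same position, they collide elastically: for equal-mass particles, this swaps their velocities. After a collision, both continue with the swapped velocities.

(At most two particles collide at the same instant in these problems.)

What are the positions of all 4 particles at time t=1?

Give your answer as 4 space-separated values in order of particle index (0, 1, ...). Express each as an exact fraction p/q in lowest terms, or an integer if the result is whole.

Answer: 3 11 12 21

Derivation:
Collision at t=4/5: particles 1 and 2 swap velocities; positions: p0=19/5 p1=59/5 p2=59/5 p3=101/5; velocities now: v0=-4 v1=-4 v2=1 v3=4
Advance to t=1 (no further collisions before then); velocities: v0=-4 v1=-4 v2=1 v3=4; positions = 3 11 12 21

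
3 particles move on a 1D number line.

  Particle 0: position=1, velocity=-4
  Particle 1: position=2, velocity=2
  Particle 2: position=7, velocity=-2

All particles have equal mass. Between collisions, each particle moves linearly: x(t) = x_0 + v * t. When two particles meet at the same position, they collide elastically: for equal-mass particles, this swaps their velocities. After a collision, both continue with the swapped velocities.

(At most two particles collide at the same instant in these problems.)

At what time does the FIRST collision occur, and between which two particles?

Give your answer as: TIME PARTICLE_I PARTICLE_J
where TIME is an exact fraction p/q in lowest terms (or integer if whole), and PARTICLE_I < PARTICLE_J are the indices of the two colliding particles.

Pair (0,1): pos 1,2 vel -4,2 -> not approaching (rel speed -6 <= 0)
Pair (1,2): pos 2,7 vel 2,-2 -> gap=5, closing at 4/unit, collide at t=5/4
Earliest collision: t=5/4 between 1 and 2

Answer: 5/4 1 2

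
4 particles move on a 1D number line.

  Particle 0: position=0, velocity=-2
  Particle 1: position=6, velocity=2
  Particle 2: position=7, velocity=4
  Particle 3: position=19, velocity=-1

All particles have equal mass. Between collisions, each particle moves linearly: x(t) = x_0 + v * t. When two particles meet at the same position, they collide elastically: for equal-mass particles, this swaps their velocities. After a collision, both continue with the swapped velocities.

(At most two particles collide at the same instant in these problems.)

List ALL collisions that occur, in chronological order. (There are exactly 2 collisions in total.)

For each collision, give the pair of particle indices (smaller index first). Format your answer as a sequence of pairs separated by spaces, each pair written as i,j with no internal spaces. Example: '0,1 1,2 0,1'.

Answer: 2,3 1,2

Derivation:
Collision at t=12/5: particles 2 and 3 swap velocities; positions: p0=-24/5 p1=54/5 p2=83/5 p3=83/5; velocities now: v0=-2 v1=2 v2=-1 v3=4
Collision at t=13/3: particles 1 and 2 swap velocities; positions: p0=-26/3 p1=44/3 p2=44/3 p3=73/3; velocities now: v0=-2 v1=-1 v2=2 v3=4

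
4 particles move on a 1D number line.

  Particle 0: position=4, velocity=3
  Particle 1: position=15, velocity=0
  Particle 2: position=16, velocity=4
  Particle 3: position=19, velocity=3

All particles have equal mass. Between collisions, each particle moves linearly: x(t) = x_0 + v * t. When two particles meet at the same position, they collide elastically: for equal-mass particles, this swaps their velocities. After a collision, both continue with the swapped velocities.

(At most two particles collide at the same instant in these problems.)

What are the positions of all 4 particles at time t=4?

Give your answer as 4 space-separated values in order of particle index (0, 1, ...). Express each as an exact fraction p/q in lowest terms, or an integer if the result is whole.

Answer: 15 16 31 32

Derivation:
Collision at t=3: particles 2 and 3 swap velocities; positions: p0=13 p1=15 p2=28 p3=28; velocities now: v0=3 v1=0 v2=3 v3=4
Collision at t=11/3: particles 0 and 1 swap velocities; positions: p0=15 p1=15 p2=30 p3=92/3; velocities now: v0=0 v1=3 v2=3 v3=4
Advance to t=4 (no further collisions before then); velocities: v0=0 v1=3 v2=3 v3=4; positions = 15 16 31 32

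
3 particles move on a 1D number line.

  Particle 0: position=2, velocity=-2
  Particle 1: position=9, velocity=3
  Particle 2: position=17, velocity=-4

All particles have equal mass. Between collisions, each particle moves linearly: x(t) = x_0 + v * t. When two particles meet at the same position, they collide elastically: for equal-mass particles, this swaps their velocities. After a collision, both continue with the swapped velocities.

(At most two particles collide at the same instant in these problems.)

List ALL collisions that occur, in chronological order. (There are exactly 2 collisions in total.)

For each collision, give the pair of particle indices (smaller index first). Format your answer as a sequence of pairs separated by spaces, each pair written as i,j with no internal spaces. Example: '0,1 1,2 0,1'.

Answer: 1,2 0,1

Derivation:
Collision at t=8/7: particles 1 and 2 swap velocities; positions: p0=-2/7 p1=87/7 p2=87/7; velocities now: v0=-2 v1=-4 v2=3
Collision at t=15/2: particles 0 and 1 swap velocities; positions: p0=-13 p1=-13 p2=63/2; velocities now: v0=-4 v1=-2 v2=3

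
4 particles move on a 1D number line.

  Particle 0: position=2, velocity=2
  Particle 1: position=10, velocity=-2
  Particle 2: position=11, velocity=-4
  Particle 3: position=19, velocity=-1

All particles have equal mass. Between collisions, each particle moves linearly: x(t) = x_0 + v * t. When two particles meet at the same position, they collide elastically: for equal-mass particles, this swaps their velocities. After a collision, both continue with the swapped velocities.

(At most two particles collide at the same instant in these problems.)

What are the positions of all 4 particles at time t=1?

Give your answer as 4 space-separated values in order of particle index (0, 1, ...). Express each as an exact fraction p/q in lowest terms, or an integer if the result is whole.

Answer: 4 7 8 18

Derivation:
Collision at t=1/2: particles 1 and 2 swap velocities; positions: p0=3 p1=9 p2=9 p3=37/2; velocities now: v0=2 v1=-4 v2=-2 v3=-1
Advance to t=1 (no further collisions before then); velocities: v0=2 v1=-4 v2=-2 v3=-1; positions = 4 7 8 18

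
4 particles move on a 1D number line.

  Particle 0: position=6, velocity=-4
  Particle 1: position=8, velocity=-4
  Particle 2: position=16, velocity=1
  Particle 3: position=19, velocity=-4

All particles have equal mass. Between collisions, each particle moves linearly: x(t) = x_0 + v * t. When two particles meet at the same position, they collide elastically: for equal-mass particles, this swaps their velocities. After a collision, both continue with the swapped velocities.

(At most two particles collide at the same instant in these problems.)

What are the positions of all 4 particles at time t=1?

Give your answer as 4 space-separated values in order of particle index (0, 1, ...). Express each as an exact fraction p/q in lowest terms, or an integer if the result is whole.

Collision at t=3/5: particles 2 and 3 swap velocities; positions: p0=18/5 p1=28/5 p2=83/5 p3=83/5; velocities now: v0=-4 v1=-4 v2=-4 v3=1
Advance to t=1 (no further collisions before then); velocities: v0=-4 v1=-4 v2=-4 v3=1; positions = 2 4 15 17

Answer: 2 4 15 17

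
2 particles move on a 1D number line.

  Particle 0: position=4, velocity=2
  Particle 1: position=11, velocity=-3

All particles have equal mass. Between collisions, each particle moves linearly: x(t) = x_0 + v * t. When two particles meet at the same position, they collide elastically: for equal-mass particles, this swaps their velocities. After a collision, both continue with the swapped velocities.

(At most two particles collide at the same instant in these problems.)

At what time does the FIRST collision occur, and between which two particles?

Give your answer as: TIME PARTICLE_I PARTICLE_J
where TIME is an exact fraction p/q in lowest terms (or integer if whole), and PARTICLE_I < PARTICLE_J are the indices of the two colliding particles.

Pair (0,1): pos 4,11 vel 2,-3 -> gap=7, closing at 5/unit, collide at t=7/5
Earliest collision: t=7/5 between 0 and 1

Answer: 7/5 0 1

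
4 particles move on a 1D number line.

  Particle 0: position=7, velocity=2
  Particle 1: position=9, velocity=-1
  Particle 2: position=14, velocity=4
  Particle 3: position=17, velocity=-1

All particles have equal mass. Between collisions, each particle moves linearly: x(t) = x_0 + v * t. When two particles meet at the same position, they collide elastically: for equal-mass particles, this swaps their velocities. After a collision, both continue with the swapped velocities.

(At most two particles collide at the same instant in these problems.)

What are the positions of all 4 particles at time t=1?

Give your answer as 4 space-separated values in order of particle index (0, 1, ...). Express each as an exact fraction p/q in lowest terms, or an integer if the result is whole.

Answer: 8 9 16 18

Derivation:
Collision at t=3/5: particles 2 and 3 swap velocities; positions: p0=41/5 p1=42/5 p2=82/5 p3=82/5; velocities now: v0=2 v1=-1 v2=-1 v3=4
Collision at t=2/3: particles 0 and 1 swap velocities; positions: p0=25/3 p1=25/3 p2=49/3 p3=50/3; velocities now: v0=-1 v1=2 v2=-1 v3=4
Advance to t=1 (no further collisions before then); velocities: v0=-1 v1=2 v2=-1 v3=4; positions = 8 9 16 18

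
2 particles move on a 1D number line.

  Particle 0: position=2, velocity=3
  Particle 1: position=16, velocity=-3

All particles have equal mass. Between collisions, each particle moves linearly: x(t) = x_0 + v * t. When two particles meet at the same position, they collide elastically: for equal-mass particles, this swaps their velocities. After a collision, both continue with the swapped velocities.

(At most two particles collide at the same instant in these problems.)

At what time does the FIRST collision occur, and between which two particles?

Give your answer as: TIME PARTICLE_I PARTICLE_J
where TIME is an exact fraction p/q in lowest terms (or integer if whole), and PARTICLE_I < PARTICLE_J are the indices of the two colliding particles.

Answer: 7/3 0 1

Derivation:
Pair (0,1): pos 2,16 vel 3,-3 -> gap=14, closing at 6/unit, collide at t=7/3
Earliest collision: t=7/3 between 0 and 1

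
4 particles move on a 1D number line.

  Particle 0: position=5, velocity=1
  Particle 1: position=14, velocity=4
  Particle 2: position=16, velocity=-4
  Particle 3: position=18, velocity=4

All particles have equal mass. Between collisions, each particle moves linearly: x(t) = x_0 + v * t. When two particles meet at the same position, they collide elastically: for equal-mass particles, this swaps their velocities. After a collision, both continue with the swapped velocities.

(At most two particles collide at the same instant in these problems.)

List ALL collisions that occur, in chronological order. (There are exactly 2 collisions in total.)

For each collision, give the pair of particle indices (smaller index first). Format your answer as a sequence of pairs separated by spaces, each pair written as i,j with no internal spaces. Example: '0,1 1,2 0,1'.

Collision at t=1/4: particles 1 and 2 swap velocities; positions: p0=21/4 p1=15 p2=15 p3=19; velocities now: v0=1 v1=-4 v2=4 v3=4
Collision at t=11/5: particles 0 and 1 swap velocities; positions: p0=36/5 p1=36/5 p2=114/5 p3=134/5; velocities now: v0=-4 v1=1 v2=4 v3=4

Answer: 1,2 0,1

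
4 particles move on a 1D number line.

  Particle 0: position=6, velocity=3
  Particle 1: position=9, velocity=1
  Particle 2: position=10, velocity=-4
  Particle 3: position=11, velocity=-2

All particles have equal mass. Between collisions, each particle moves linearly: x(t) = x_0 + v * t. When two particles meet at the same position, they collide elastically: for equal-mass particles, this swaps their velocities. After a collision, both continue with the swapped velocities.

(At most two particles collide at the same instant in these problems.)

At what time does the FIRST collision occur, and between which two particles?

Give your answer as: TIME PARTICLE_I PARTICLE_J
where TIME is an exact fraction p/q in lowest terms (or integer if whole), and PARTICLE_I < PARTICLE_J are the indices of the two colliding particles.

Answer: 1/5 1 2

Derivation:
Pair (0,1): pos 6,9 vel 3,1 -> gap=3, closing at 2/unit, collide at t=3/2
Pair (1,2): pos 9,10 vel 1,-4 -> gap=1, closing at 5/unit, collide at t=1/5
Pair (2,3): pos 10,11 vel -4,-2 -> not approaching (rel speed -2 <= 0)
Earliest collision: t=1/5 between 1 and 2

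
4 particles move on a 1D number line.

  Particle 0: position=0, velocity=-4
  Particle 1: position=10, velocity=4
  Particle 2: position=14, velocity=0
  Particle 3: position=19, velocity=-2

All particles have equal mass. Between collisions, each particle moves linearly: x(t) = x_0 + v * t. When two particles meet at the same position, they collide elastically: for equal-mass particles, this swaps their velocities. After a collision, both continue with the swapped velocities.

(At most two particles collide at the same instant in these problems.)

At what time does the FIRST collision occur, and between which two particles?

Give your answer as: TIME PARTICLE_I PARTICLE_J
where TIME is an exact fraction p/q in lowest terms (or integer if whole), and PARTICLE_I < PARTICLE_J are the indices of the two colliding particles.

Pair (0,1): pos 0,10 vel -4,4 -> not approaching (rel speed -8 <= 0)
Pair (1,2): pos 10,14 vel 4,0 -> gap=4, closing at 4/unit, collide at t=1
Pair (2,3): pos 14,19 vel 0,-2 -> gap=5, closing at 2/unit, collide at t=5/2
Earliest collision: t=1 between 1 and 2

Answer: 1 1 2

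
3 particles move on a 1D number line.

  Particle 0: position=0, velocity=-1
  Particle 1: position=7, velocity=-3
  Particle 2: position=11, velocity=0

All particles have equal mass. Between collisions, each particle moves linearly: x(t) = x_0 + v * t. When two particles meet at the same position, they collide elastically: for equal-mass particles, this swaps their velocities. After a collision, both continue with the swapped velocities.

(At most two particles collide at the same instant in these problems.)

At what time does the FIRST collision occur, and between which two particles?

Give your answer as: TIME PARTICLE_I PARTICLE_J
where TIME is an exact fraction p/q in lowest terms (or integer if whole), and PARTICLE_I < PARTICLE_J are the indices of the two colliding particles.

Pair (0,1): pos 0,7 vel -1,-3 -> gap=7, closing at 2/unit, collide at t=7/2
Pair (1,2): pos 7,11 vel -3,0 -> not approaching (rel speed -3 <= 0)
Earliest collision: t=7/2 between 0 and 1

Answer: 7/2 0 1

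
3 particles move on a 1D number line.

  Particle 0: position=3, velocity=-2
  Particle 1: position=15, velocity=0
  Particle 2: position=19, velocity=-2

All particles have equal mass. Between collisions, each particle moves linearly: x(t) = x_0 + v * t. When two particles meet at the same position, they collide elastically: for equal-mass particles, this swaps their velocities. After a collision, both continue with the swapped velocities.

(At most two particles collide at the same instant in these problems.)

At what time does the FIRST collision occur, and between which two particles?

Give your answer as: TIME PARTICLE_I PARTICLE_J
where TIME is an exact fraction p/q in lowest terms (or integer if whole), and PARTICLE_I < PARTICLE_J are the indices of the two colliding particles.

Answer: 2 1 2

Derivation:
Pair (0,1): pos 3,15 vel -2,0 -> not approaching (rel speed -2 <= 0)
Pair (1,2): pos 15,19 vel 0,-2 -> gap=4, closing at 2/unit, collide at t=2
Earliest collision: t=2 between 1 and 2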